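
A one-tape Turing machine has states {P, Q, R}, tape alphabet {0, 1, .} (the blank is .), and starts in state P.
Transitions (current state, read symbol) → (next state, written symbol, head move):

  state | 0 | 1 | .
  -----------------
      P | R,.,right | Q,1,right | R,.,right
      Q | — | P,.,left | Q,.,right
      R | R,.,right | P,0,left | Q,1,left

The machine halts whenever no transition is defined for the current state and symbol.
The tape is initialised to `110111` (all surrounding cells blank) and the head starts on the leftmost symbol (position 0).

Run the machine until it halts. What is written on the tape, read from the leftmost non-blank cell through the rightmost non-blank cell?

1.0111

state=P head=0 tape=[1]10111   (P,1)→(Q,1,right)
state=Q head=1 tape=1[1]0111   (Q,1)→(P,.,left)
state=P head=0 tape=[1].0111   (P,1)→(Q,1,right)
state=Q head=1 tape=1[.]0111   (Q,.)→(Q,.,right)
state=Q head=2 tape=1.[0]111
The non-blank tape span at halt is 1.0111.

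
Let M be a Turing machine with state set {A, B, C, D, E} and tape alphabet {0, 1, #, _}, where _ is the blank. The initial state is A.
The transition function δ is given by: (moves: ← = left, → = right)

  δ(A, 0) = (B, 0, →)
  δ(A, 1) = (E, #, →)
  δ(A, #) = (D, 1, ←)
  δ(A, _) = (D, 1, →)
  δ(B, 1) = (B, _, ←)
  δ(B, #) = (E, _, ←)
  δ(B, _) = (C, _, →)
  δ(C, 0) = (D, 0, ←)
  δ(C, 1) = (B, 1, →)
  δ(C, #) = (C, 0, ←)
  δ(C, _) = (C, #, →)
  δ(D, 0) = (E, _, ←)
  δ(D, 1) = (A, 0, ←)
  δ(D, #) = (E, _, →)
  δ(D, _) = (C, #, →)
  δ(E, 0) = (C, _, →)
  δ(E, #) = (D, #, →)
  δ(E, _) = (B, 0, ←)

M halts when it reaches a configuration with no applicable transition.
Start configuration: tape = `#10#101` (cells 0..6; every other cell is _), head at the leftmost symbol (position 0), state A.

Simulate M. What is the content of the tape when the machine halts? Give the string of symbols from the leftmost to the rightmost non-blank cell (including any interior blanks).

##___101

state=A head=0 tape=___[#]10#101   (A,#)→(D,1,←)
state=D head=-1 tape=__[_]110#101   (D,_)→(C,#,→)
state=C head=0 tape=__#[1]10#101   (C,1)→(B,1,→)
state=B head=1 tape=__#1[1]0#101   (B,1)→(B,_,←)
state=B head=0 tape=__#[1]_0#101   (B,1)→(B,_,←)
state=B head=-1 tape=__[#]__0#101   (B,#)→(E,_,←)
state=E head=-2 tape=_[_]___0#101   (E,_)→(B,0,←)
state=B head=-3 tape=[_]0___0#101   (B,_)→(C,_,→)
state=C head=-2 tape=_[0]___0#101   (C,0)→(D,0,←)
state=D head=-3 tape=[_]0___0#101   (D,_)→(C,#,→)
state=C head=-2 tape=#[0]___0#101   (C,0)→(D,0,←)
state=D head=-3 tape=[#]0___0#101   (D,#)→(E,_,→)
state=E head=-2 tape=_[0]___0#101   (E,0)→(C,_,→)
state=C head=-1 tape=__[_]__0#101   (C,_)→(C,#,→)
state=C head=0 tape=__#[_]_0#101   (C,_)→(C,#,→)
state=C head=1 tape=__##[_]0#101   (C,_)→(C,#,→)
state=C head=2 tape=__###[0]#101   (C,0)→(D,0,←)
state=D head=1 tape=__##[#]0#101   (D,#)→(E,_,→)
state=E head=2 tape=__##_[0]#101   (E,0)→(C,_,→)
state=C head=3 tape=__##__[#]101   (C,#)→(C,0,←)
state=C head=2 tape=__##_[_]0101   (C,_)→(C,#,→)
state=C head=3 tape=__##_#[0]101   (C,0)→(D,0,←)
state=D head=2 tape=__##_[#]0101   (D,#)→(E,_,→)
state=E head=3 tape=__##__[0]101   (E,0)→(C,_,→)
state=C head=4 tape=__##___[1]01   (C,1)→(B,1,→)
state=B head=5 tape=__##___1[0]1
The non-blank tape span at halt is ##___101.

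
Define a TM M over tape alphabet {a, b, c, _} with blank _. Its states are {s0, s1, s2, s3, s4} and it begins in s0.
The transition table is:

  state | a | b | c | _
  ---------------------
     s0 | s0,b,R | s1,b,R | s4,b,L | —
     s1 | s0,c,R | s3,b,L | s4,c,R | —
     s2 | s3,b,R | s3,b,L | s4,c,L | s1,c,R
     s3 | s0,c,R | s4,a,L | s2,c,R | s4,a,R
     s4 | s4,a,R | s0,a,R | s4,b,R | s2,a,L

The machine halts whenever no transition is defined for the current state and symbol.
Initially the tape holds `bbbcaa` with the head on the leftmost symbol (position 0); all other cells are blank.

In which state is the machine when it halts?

s0 | __[b]bbcaa__   read b → write b, move R, go to s1
s1 | __b[b]bcaa__   read b → write b, move L, go to s3
s3 | __[b]bbcaa__   read b → write a, move L, go to s4
s4 | _[_]abbcaa__   read _ → write a, move L, go to s2
s2 | [_]aabbcaa__   read _ → write c, move R, go to s1
s1 | c[a]abbcaa__   read a → write c, move R, go to s0
s0 | cc[a]bbcaa__   read a → write b, move R, go to s0
s0 | ccb[b]bcaa__   read b → write b, move R, go to s1
s1 | ccbb[b]caa__   read b → write b, move L, go to s3
s3 | ccb[b]bcaa__   read b → write a, move L, go to s4
s4 | cc[b]abcaa__   read b → write a, move R, go to s0
s0 | cca[a]bcaa__   read a → write b, move R, go to s0
s0 | ccab[b]caa__   read b → write b, move R, go to s1
s1 | ccabb[c]aa__   read c → write c, move R, go to s4
s4 | ccabbc[a]a__   read a → write a, move R, go to s4
s4 | ccabbca[a]__   read a → write a, move R, go to s4
s4 | ccabbcaa[_]_   read _ → write a, move L, go to s2
s2 | ccabbca[a]a_   read a → write b, move R, go to s3
s3 | ccabbcab[a]_   read a → write c, move R, go to s0
s0 | ccabbcabc[_]
No transition is defined for (s0, _); M halts in state s0.

s0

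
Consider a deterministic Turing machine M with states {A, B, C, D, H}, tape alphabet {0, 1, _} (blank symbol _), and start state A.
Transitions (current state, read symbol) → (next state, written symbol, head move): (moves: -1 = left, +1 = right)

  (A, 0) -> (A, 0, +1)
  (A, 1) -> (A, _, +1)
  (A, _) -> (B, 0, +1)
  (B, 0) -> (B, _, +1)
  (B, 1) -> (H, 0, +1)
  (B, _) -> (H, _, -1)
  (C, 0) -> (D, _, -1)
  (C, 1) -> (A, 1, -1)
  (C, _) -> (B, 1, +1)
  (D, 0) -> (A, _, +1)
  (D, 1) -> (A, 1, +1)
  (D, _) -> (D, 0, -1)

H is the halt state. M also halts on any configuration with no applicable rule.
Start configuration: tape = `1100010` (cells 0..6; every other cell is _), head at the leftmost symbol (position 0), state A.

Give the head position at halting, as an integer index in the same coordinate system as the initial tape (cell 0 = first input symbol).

7

A | [1]100010__   read 1 → write _, move +1, go to A
A | _[1]00010__   read 1 → write _, move +1, go to A
A | __[0]0010__   read 0 → write 0, move +1, go to A
A | __0[0]010__   read 0 → write 0, move +1, go to A
A | __00[0]10__   read 0 → write 0, move +1, go to A
A | __000[1]0__   read 1 → write _, move +1, go to A
A | __000_[0]__   read 0 → write 0, move +1, go to A
A | __000_0[_]_   read _ → write 0, move +1, go to B
B | __000_00[_]   read _ → write _, move -1, go to H
H | __000_0[0]_
At halt the head is at cell 7.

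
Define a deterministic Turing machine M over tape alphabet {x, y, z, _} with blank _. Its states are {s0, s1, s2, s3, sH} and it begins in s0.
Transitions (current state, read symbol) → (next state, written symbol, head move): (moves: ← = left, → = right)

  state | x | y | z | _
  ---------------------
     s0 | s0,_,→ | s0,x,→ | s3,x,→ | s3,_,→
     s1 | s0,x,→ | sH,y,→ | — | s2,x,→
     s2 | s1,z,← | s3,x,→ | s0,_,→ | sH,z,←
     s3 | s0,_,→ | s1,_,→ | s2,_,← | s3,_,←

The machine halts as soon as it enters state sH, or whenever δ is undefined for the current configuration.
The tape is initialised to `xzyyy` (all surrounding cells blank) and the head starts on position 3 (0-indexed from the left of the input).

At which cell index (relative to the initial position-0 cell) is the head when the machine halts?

state=s0 head=3 tape=xzy[y]y__   (s0,y)→(s0,x,→)
state=s0 head=4 tape=xzyx[y]__   (s0,y)→(s0,x,→)
state=s0 head=5 tape=xzyxx[_]_   (s0,_)→(s3,_,→)
state=s3 head=6 tape=xzyxx_[_]   (s3,_)→(s3,_,←)
state=s3 head=5 tape=xzyxx[_]_   (s3,_)→(s3,_,←)
state=s3 head=4 tape=xzyx[x]__   (s3,x)→(s0,_,→)
state=s0 head=5 tape=xzyx_[_]_   (s0,_)→(s3,_,→)
state=s3 head=6 tape=xzyx__[_]   (s3,_)→(s3,_,←)
state=s3 head=5 tape=xzyx_[_]_   (s3,_)→(s3,_,←)
state=s3 head=4 tape=xzyx[_]__   (s3,_)→(s3,_,←)
state=s3 head=3 tape=xzy[x]___   (s3,x)→(s0,_,→)
state=s0 head=4 tape=xzy_[_]__   (s0,_)→(s3,_,→)
state=s3 head=5 tape=xzy__[_]_   (s3,_)→(s3,_,←)
state=s3 head=4 tape=xzy_[_]__   (s3,_)→(s3,_,←)
state=s3 head=3 tape=xzy[_]___   (s3,_)→(s3,_,←)
state=s3 head=2 tape=xz[y]____   (s3,y)→(s1,_,→)
state=s1 head=3 tape=xz_[_]___   (s1,_)→(s2,x,→)
state=s2 head=4 tape=xz_x[_]__   (s2,_)→(sH,z,←)
state=sH head=3 tape=xz_[x]z__
At halt the head is at cell 3.

3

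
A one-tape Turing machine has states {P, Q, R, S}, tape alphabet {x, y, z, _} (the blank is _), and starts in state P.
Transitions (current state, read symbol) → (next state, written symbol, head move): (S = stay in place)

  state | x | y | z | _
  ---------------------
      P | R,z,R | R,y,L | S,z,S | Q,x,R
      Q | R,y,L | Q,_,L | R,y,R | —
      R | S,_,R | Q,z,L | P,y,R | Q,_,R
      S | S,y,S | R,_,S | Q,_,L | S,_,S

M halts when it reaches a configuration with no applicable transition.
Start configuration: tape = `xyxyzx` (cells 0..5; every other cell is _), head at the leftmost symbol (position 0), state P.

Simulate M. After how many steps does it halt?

14

state=P head=0 tape=_[x]yxyzx   (P,x)→(R,z,R)
state=R head=1 tape=_z[y]xyzx   (R,y)→(Q,z,L)
state=Q head=0 tape=_[z]zxyzx   (Q,z)→(R,y,R)
state=R head=1 tape=_y[z]xyzx   (R,z)→(P,y,R)
state=P head=2 tape=_yy[x]yzx   (P,x)→(R,z,R)
state=R head=3 tape=_yyz[y]zx   (R,y)→(Q,z,L)
state=Q head=2 tape=_yy[z]zzx   (Q,z)→(R,y,R)
state=R head=3 tape=_yyy[z]zx   (R,z)→(P,y,R)
state=P head=4 tape=_yyyy[z]x   (P,z)→(S,z,S)
state=S head=4 tape=_yyyy[z]x   (S,z)→(Q,_,L)
state=Q head=3 tape=_yyy[y]_x   (Q,y)→(Q,_,L)
state=Q head=2 tape=_yy[y]__x   (Q,y)→(Q,_,L)
state=Q head=1 tape=_y[y]___x   (Q,y)→(Q,_,L)
state=Q head=0 tape=_[y]____x   (Q,y)→(Q,_,L)
state=Q head=-1 tape=[_]_____x
M halts after 14 transitions.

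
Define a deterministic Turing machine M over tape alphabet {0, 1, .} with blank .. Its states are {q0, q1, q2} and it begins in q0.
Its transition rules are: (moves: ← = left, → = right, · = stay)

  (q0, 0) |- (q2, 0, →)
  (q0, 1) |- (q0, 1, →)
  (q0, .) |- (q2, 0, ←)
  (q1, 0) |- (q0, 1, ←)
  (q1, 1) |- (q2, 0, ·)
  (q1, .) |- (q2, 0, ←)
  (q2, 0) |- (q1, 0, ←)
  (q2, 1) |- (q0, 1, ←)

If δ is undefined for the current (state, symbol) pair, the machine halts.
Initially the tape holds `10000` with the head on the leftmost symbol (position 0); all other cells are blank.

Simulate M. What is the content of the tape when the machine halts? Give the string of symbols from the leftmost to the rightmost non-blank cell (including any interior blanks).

11110

state=q0 head=0 tape=[1]0000.   (q0,1)→(q0,1,→)
state=q0 head=1 tape=1[0]000.   (q0,0)→(q2,0,→)
state=q2 head=2 tape=10[0]00.   (q2,0)→(q1,0,←)
state=q1 head=1 tape=1[0]000.   (q1,0)→(q0,1,←)
state=q0 head=0 tape=[1]1000.   (q0,1)→(q0,1,→)
state=q0 head=1 tape=1[1]000.   (q0,1)→(q0,1,→)
state=q0 head=2 tape=11[0]00.   (q0,0)→(q2,0,→)
state=q2 head=3 tape=110[0]0.   (q2,0)→(q1,0,←)
state=q1 head=2 tape=11[0]00.   (q1,0)→(q0,1,←)
state=q0 head=1 tape=1[1]100.   (q0,1)→(q0,1,→)
state=q0 head=2 tape=11[1]00.   (q0,1)→(q0,1,→)
state=q0 head=3 tape=111[0]0.   (q0,0)→(q2,0,→)
state=q2 head=4 tape=1110[0].   (q2,0)→(q1,0,←)
state=q1 head=3 tape=111[0]0.   (q1,0)→(q0,1,←)
state=q0 head=2 tape=11[1]10.   (q0,1)→(q0,1,→)
state=q0 head=3 tape=111[1]0.   (q0,1)→(q0,1,→)
state=q0 head=4 tape=1111[0].   (q0,0)→(q2,0,→)
state=q2 head=5 tape=11110[.]
The non-blank tape span at halt is 11110.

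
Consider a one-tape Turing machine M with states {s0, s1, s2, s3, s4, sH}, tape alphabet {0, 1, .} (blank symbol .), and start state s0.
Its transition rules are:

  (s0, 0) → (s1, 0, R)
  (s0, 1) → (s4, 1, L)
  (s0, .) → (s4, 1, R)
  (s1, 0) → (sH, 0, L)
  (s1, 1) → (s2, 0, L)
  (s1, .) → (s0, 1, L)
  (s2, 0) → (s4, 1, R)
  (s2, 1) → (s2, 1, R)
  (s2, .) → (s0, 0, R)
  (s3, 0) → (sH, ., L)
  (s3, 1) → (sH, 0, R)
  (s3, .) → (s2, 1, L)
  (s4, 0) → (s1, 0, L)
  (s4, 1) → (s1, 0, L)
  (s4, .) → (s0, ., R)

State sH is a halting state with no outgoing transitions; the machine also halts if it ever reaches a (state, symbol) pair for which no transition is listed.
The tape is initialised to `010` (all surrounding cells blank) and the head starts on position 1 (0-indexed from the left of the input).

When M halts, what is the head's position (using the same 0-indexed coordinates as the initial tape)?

-2

state=s0 head=1 tape=...0[1]0   (s0,1)→(s4,1,L)
state=s4 head=0 tape=...[0]10   (s4,0)→(s1,0,L)
state=s1 head=-1 tape=..[.]010   (s1,.)→(s0,1,L)
state=s0 head=-2 tape=.[.]1010   (s0,.)→(s4,1,R)
state=s4 head=-1 tape=.1[1]010   (s4,1)→(s1,0,L)
state=s1 head=-2 tape=.[1]0010   (s1,1)→(s2,0,L)
state=s2 head=-3 tape=[.]00010   (s2,.)→(s0,0,R)
state=s0 head=-2 tape=0[0]0010   (s0,0)→(s1,0,R)
state=s1 head=-1 tape=00[0]010   (s1,0)→(sH,0,L)
state=sH head=-2 tape=0[0]0010
At halt the head is at cell -2.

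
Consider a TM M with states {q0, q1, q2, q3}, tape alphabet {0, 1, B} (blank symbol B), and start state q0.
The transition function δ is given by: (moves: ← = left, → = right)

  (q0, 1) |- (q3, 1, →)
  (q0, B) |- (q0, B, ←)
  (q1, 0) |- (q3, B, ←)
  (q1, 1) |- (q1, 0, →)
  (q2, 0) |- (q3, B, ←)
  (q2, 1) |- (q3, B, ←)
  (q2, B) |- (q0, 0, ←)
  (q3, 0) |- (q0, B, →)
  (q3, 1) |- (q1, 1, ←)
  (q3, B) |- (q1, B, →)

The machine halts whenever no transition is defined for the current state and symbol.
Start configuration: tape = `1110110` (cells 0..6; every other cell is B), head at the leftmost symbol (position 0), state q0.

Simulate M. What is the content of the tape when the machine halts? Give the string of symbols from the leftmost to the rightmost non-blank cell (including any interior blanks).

q0 | [1]110110   read 1 → write 1, move →, go to q3
q3 | 1[1]10110   read 1 → write 1, move ←, go to q1
q1 | [1]110110   read 1 → write 0, move →, go to q1
q1 | 0[1]10110   read 1 → write 0, move →, go to q1
q1 | 00[1]0110   read 1 → write 0, move →, go to q1
q1 | 000[0]110   read 0 → write B, move ←, go to q3
q3 | 00[0]B110   read 0 → write B, move →, go to q0
q0 | 00B[B]110   read B → write B, move ←, go to q0
q0 | 00[B]B110   read B → write B, move ←, go to q0
q0 | 0[0]BB110
The non-blank tape span at halt is 00BB110.

00BB110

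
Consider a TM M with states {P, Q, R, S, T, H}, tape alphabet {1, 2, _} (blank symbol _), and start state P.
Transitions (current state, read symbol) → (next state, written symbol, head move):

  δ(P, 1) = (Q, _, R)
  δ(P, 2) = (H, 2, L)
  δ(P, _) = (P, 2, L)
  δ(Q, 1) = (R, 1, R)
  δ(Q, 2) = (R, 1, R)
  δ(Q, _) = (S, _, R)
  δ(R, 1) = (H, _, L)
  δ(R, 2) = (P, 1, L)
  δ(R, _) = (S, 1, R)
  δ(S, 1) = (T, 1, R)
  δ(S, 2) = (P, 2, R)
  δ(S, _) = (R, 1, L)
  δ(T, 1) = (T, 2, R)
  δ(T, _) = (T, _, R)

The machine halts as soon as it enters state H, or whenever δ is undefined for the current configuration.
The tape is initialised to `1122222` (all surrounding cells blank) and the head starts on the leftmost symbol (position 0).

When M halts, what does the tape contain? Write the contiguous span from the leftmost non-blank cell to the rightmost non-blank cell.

state=P head=0 tape=[1]122222__   (P,1)→(Q,_,R)
state=Q head=1 tape=_[1]22222__   (Q,1)→(R,1,R)
state=R head=2 tape=_1[2]2222__   (R,2)→(P,1,L)
state=P head=1 tape=_[1]12222__   (P,1)→(Q,_,R)
state=Q head=2 tape=__[1]2222__   (Q,1)→(R,1,R)
state=R head=3 tape=__1[2]222__   (R,2)→(P,1,L)
state=P head=2 tape=__[1]1222__   (P,1)→(Q,_,R)
state=Q head=3 tape=___[1]222__   (Q,1)→(R,1,R)
state=R head=4 tape=___1[2]22__   (R,2)→(P,1,L)
state=P head=3 tape=___[1]122__   (P,1)→(Q,_,R)
state=Q head=4 tape=____[1]22__   (Q,1)→(R,1,R)
state=R head=5 tape=____1[2]2__   (R,2)→(P,1,L)
state=P head=4 tape=____[1]12__   (P,1)→(Q,_,R)
state=Q head=5 tape=_____[1]2__   (Q,1)→(R,1,R)
state=R head=6 tape=_____1[2]__   (R,2)→(P,1,L)
state=P head=5 tape=_____[1]1__   (P,1)→(Q,_,R)
state=Q head=6 tape=______[1]__   (Q,1)→(R,1,R)
state=R head=7 tape=______1[_]_   (R,_)→(S,1,R)
state=S head=8 tape=______11[_]   (S,_)→(R,1,L)
state=R head=7 tape=______1[1]1   (R,1)→(H,_,L)
state=H head=6 tape=______[1]_1
The non-blank tape span at halt is 1_1.

1_1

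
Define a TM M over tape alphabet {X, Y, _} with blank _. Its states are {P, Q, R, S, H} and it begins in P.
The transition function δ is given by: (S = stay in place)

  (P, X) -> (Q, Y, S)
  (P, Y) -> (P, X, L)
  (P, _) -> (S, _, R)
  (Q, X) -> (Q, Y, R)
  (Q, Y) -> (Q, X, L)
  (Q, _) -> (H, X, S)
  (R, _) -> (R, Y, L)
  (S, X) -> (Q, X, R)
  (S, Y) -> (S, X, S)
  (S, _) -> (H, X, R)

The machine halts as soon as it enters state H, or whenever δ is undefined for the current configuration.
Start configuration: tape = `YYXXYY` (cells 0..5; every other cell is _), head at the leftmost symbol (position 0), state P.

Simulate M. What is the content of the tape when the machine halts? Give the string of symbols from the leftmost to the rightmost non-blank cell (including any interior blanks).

XXXXXXY

P | _[Y]YXXYY   read Y → write X, move L, go to P
P | [_]XYXXYY   read _ → write _, move R, go to S
S | _[X]YXXYY   read X → write X, move R, go to Q
Q | _X[Y]XXYY   read Y → write X, move L, go to Q
Q | _[X]XXXYY   read X → write Y, move R, go to Q
Q | _Y[X]XXYY   read X → write Y, move R, go to Q
Q | _YY[X]XYY   read X → write Y, move R, go to Q
Q | _YYY[X]YY   read X → write Y, move R, go to Q
Q | _YYYY[Y]Y   read Y → write X, move L, go to Q
Q | _YYY[Y]XY   read Y → write X, move L, go to Q
Q | _YY[Y]XXY   read Y → write X, move L, go to Q
Q | _Y[Y]XXXY   read Y → write X, move L, go to Q
Q | _[Y]XXXXY   read Y → write X, move L, go to Q
Q | [_]XXXXXY   read _ → write X, move S, go to H
H | [X]XXXXXY
The non-blank tape span at halt is XXXXXXY.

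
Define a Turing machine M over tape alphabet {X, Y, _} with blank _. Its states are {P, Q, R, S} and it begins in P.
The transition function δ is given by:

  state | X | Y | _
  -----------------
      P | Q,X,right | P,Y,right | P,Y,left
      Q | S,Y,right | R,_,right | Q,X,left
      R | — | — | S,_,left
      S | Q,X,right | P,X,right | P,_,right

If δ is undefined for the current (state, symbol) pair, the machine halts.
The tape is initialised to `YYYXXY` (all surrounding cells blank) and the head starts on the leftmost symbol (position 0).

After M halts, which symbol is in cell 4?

P | [Y]YYXXY__   read Y → write Y, move right, go to P
P | Y[Y]YXXY__   read Y → write Y, move right, go to P
P | YY[Y]XXY__   read Y → write Y, move right, go to P
P | YYY[X]XY__   read X → write X, move right, go to Q
Q | YYYX[X]Y__   read X → write Y, move right, go to S
S | YYYXY[Y]__   read Y → write X, move right, go to P
P | YYYXYX[_]_   read _ → write Y, move left, go to P
P | YYYXY[X]Y_   read X → write X, move right, go to Q
Q | YYYXYX[Y]_   read Y → write _, move right, go to R
R | YYYXYX_[_]   read _ → write _, move left, go to S
S | YYYXYX[_]_   read _ → write _, move right, go to P
P | YYYXYX_[_]   read _ → write Y, move left, go to P
P | YYYXYX[_]Y   read _ → write Y, move left, go to P
P | YYYXY[X]YY   read X → write X, move right, go to Q
Q | YYYXYX[Y]Y   read Y → write _, move right, go to R
R | YYYXYX_[Y]
Cell 4 holds Y when M halts.

Y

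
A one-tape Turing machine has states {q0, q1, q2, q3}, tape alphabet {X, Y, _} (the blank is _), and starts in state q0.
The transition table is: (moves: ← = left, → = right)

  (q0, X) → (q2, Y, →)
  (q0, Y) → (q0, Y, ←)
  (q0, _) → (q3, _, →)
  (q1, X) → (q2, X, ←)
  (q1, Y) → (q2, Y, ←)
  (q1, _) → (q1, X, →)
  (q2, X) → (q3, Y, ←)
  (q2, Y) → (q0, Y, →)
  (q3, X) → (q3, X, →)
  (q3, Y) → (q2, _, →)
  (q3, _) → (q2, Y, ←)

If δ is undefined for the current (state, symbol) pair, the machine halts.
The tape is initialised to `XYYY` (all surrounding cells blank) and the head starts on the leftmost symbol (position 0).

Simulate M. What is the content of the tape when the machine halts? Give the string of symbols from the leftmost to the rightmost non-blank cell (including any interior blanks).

q0 | _[X]YYY__   read X → write Y, move →, go to q2
q2 | _Y[Y]YY__   read Y → write Y, move →, go to q0
q0 | _YY[Y]Y__   read Y → write Y, move ←, go to q0
q0 | _Y[Y]YY__   read Y → write Y, move ←, go to q0
q0 | _[Y]YYY__   read Y → write Y, move ←, go to q0
q0 | [_]YYYY__   read _ → write _, move →, go to q3
q3 | _[Y]YYY__   read Y → write _, move →, go to q2
q2 | __[Y]YY__   read Y → write Y, move →, go to q0
q0 | __Y[Y]Y__   read Y → write Y, move ←, go to q0
q0 | __[Y]YY__   read Y → write Y, move ←, go to q0
q0 | _[_]YYY__   read _ → write _, move →, go to q3
q3 | __[Y]YY__   read Y → write _, move →, go to q2
q2 | ___[Y]Y__   read Y → write Y, move →, go to q0
q0 | ___Y[Y]__   read Y → write Y, move ←, go to q0
q0 | ___[Y]Y__   read Y → write Y, move ←, go to q0
q0 | __[_]YY__   read _ → write _, move →, go to q3
q3 | ___[Y]Y__   read Y → write _, move →, go to q2
q2 | ____[Y]__   read Y → write Y, move →, go to q0
q0 | ____Y[_]_   read _ → write _, move →, go to q3
q3 | ____Y_[_]   read _ → write Y, move ←, go to q2
q2 | ____Y[_]Y
The non-blank tape span at halt is Y_Y.

Y_Y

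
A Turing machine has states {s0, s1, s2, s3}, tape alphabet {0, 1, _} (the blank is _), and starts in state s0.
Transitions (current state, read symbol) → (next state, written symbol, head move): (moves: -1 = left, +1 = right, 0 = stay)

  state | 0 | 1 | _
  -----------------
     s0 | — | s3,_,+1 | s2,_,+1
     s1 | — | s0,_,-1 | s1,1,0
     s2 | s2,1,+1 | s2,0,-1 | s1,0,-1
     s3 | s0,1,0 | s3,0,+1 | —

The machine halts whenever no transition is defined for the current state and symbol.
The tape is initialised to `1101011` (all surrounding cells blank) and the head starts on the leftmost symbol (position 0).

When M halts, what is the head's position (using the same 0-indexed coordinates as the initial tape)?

s0 | [1]101011_   read 1 → write _, move +1, go to s3
s3 | _[1]01011_   read 1 → write 0, move +1, go to s3
s3 | _0[0]1011_   read 0 → write 1, move 0, go to s0
s0 | _0[1]1011_   read 1 → write _, move +1, go to s3
s3 | _0_[1]011_   read 1 → write 0, move +1, go to s3
s3 | _0_0[0]11_   read 0 → write 1, move 0, go to s0
s0 | _0_0[1]11_   read 1 → write _, move +1, go to s3
s3 | _0_0_[1]1_   read 1 → write 0, move +1, go to s3
s3 | _0_0_0[1]_   read 1 → write 0, move +1, go to s3
s3 | _0_0_00[_]
At halt the head is at cell 7.

7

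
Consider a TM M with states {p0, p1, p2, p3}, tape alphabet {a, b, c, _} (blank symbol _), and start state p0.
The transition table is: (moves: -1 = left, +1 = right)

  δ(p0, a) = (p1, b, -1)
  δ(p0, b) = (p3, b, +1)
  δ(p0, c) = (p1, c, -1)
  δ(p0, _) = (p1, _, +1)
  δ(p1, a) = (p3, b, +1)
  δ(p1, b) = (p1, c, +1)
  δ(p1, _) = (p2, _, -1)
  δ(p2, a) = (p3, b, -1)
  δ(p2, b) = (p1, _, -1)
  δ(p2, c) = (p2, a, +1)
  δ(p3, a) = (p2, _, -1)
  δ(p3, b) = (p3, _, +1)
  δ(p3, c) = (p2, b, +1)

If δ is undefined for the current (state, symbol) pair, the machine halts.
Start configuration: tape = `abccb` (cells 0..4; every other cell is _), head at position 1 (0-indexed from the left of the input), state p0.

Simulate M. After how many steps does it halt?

p0 | a[b]ccb   read b → write b, move +1, go to p3
p3 | ab[c]cb   read c → write b, move +1, go to p2
p2 | abb[c]b   read c → write a, move +1, go to p2
p2 | abba[b]   read b → write _, move -1, go to p1
p1 | abb[a]_   read a → write b, move +1, go to p3
p3 | abbb[_]
M halts after 5 transitions.

5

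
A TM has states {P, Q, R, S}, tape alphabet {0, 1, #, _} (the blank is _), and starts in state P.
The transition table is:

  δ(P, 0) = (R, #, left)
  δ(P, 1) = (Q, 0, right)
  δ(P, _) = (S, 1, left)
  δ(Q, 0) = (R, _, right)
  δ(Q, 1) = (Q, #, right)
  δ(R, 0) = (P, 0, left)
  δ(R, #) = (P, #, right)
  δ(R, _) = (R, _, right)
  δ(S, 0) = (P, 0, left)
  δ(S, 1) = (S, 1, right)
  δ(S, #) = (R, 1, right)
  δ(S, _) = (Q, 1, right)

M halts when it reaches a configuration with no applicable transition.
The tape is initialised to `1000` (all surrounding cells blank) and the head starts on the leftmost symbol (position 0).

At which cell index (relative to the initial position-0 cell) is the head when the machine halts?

state=P head=0 tape=__[1]000   (P,1)→(Q,0,right)
state=Q head=1 tape=__0[0]00   (Q,0)→(R,_,right)
state=R head=2 tape=__0_[0]0   (R,0)→(P,0,left)
state=P head=1 tape=__0[_]00   (P,_)→(S,1,left)
state=S head=0 tape=__[0]100   (S,0)→(P,0,left)
state=P head=-1 tape=_[_]0100   (P,_)→(S,1,left)
state=S head=-2 tape=[_]10100   (S,_)→(Q,1,right)
state=Q head=-1 tape=1[1]0100   (Q,1)→(Q,#,right)
state=Q head=0 tape=1#[0]100   (Q,0)→(R,_,right)
state=R head=1 tape=1#_[1]00
At halt the head is at cell 1.

1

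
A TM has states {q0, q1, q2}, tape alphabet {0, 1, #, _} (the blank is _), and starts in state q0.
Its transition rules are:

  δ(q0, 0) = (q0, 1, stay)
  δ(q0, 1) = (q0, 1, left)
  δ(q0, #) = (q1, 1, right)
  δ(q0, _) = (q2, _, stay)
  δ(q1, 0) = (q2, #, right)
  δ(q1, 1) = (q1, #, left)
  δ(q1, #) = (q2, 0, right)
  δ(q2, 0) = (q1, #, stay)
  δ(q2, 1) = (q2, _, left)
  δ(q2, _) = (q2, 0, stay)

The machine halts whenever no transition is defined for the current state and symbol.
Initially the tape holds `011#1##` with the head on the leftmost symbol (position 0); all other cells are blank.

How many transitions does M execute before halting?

q0 | _[0]11#1##   read 0 → write 1, move stay, go to q0
q0 | _[1]11#1##   read 1 → write 1, move left, go to q0
q0 | [_]111#1##   read _ → write _, move stay, go to q2
q2 | [_]111#1##   read _ → write 0, move stay, go to q2
q2 | [0]111#1##   read 0 → write #, move stay, go to q1
q1 | [#]111#1##   read # → write 0, move right, go to q2
q2 | 0[1]11#1##   read 1 → write _, move left, go to q2
q2 | [0]_11#1##   read 0 → write #, move stay, go to q1
q1 | [#]_11#1##   read # → write 0, move right, go to q2
q2 | 0[_]11#1##   read _ → write 0, move stay, go to q2
q2 | 0[0]11#1##   read 0 → write #, move stay, go to q1
q1 | 0[#]11#1##   read # → write 0, move right, go to q2
q2 | 00[1]1#1##   read 1 → write _, move left, go to q2
q2 | 0[0]_1#1##   read 0 → write #, move stay, go to q1
q1 | 0[#]_1#1##   read # → write 0, move right, go to q2
q2 | 00[_]1#1##   read _ → write 0, move stay, go to q2
q2 | 00[0]1#1##   read 0 → write #, move stay, go to q1
q1 | 00[#]1#1##   read # → write 0, move right, go to q2
q2 | 000[1]#1##   read 1 → write _, move left, go to q2
q2 | 00[0]_#1##   read 0 → write #, move stay, go to q1
q1 | 00[#]_#1##   read # → write 0, move right, go to q2
q2 | 000[_]#1##   read _ → write 0, move stay, go to q2
q2 | 000[0]#1##   read 0 → write #, move stay, go to q1
q1 | 000[#]#1##   read # → write 0, move right, go to q2
q2 | 0000[#]1##
M halts after 24 transitions.

24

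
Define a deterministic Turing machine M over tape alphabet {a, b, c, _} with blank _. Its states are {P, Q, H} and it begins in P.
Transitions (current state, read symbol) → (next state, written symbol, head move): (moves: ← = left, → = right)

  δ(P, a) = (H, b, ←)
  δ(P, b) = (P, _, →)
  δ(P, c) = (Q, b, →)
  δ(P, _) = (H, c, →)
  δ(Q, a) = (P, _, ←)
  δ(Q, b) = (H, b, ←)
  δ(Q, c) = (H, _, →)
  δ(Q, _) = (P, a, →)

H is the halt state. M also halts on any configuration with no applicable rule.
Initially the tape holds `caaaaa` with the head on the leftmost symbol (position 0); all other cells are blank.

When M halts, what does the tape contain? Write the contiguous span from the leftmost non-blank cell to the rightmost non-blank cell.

state=P head=0 tape=[c]aaaaa   (P,c)→(Q,b,→)
state=Q head=1 tape=b[a]aaaa   (Q,a)→(P,_,←)
state=P head=0 tape=[b]_aaaa   (P,b)→(P,_,→)
state=P head=1 tape=_[_]aaaa   (P,_)→(H,c,→)
state=H head=2 tape=_c[a]aaa
The non-blank tape span at halt is caaaa.

caaaa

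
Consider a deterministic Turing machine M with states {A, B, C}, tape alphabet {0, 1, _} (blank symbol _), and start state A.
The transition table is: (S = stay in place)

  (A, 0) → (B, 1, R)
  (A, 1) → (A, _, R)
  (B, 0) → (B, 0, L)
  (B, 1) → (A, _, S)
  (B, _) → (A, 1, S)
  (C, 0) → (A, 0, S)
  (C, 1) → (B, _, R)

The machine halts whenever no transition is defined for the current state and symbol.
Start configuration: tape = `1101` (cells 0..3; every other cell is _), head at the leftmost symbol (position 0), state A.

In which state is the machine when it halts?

A | [1]101   read 1 → write _, move R, go to A
A | _[1]01   read 1 → write _, move R, go to A
A | __[0]1   read 0 → write 1, move R, go to B
B | __1[1]   read 1 → write _, move S, go to A
A | __1[_]
No transition is defined for (A, _); M halts in state A.

A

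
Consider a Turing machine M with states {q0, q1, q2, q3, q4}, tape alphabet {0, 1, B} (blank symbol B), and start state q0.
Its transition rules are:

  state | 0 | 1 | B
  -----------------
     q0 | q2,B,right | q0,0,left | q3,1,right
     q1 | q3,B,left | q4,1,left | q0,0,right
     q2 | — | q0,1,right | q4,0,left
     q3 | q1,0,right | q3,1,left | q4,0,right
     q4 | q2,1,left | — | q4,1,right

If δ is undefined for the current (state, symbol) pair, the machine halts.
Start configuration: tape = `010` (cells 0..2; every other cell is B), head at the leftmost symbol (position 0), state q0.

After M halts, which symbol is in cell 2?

B

q0 | [0]10BB   read 0 → write B, move right, go to q2
q2 | B[1]0BB   read 1 → write 1, move right, go to q0
q0 | B1[0]BB   read 0 → write B, move right, go to q2
q2 | B1B[B]B   read B → write 0, move left, go to q4
q4 | B1[B]0B   read B → write 1, move right, go to q4
q4 | B11[0]B   read 0 → write 1, move left, go to q2
q2 | B1[1]1B   read 1 → write 1, move right, go to q0
q0 | B11[1]B   read 1 → write 0, move left, go to q0
q0 | B1[1]0B   read 1 → write 0, move left, go to q0
q0 | B[1]00B   read 1 → write 0, move left, go to q0
q0 | [B]000B   read B → write 1, move right, go to q3
q3 | 1[0]00B   read 0 → write 0, move right, go to q1
q1 | 10[0]0B   read 0 → write B, move left, go to q3
q3 | 1[0]B0B   read 0 → write 0, move right, go to q1
q1 | 10[B]0B   read B → write 0, move right, go to q0
q0 | 100[0]B   read 0 → write B, move right, go to q2
q2 | 100B[B]   read B → write 0, move left, go to q4
q4 | 100[B]0   read B → write 1, move right, go to q4
q4 | 1001[0]   read 0 → write 1, move left, go to q2
q2 | 100[1]1   read 1 → write 1, move right, go to q0
q0 | 1001[1]   read 1 → write 0, move left, go to q0
q0 | 100[1]0   read 1 → write 0, move left, go to q0
q0 | 10[0]00   read 0 → write B, move right, go to q2
q2 | 10B[0]0
Cell 2 holds B when M halts.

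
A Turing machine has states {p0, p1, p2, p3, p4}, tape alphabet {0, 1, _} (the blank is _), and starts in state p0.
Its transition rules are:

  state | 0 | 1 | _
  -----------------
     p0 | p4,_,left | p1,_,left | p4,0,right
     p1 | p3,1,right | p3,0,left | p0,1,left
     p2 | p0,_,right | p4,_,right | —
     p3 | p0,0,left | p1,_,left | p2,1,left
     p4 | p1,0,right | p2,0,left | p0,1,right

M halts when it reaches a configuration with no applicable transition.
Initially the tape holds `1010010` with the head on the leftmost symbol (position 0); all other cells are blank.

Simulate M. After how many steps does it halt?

22

state=p0 head=0 tape=____[1]010010   (p0,1)→(p1,_,left)
state=p1 head=-1 tape=___[_]_010010   (p1,_)→(p0,1,left)
state=p0 head=-2 tape=__[_]1_010010   (p0,_)→(p4,0,right)
state=p4 head=-1 tape=__0[1]_010010   (p4,1)→(p2,0,left)
state=p2 head=-2 tape=__[0]0_010010   (p2,0)→(p0,_,right)
state=p0 head=-1 tape=___[0]_010010   (p0,0)→(p4,_,left)
state=p4 head=-2 tape=__[_]__010010   (p4,_)→(p0,1,right)
state=p0 head=-1 tape=__1[_]_010010   (p0,_)→(p4,0,right)
state=p4 head=0 tape=__10[_]010010   (p4,_)→(p0,1,right)
state=p0 head=1 tape=__101[0]10010   (p0,0)→(p4,_,left)
state=p4 head=0 tape=__10[1]_10010   (p4,1)→(p2,0,left)
state=p2 head=-1 tape=__1[0]0_10010   (p2,0)→(p0,_,right)
state=p0 head=0 tape=__1_[0]_10010   (p0,0)→(p4,_,left)
state=p4 head=-1 tape=__1[_]__10010   (p4,_)→(p0,1,right)
state=p0 head=0 tape=__11[_]_10010   (p0,_)→(p4,0,right)
state=p4 head=1 tape=__110[_]10010   (p4,_)→(p0,1,right)
state=p0 head=2 tape=__1101[1]0010   (p0,1)→(p1,_,left)
state=p1 head=1 tape=__110[1]_0010   (p1,1)→(p3,0,left)
state=p3 head=0 tape=__11[0]0_0010   (p3,0)→(p0,0,left)
state=p0 head=-1 tape=__1[1]00_0010   (p0,1)→(p1,_,left)
state=p1 head=-2 tape=__[1]_00_0010   (p1,1)→(p3,0,left)
state=p3 head=-3 tape=_[_]0_00_0010   (p3,_)→(p2,1,left)
state=p2 head=-4 tape=[_]10_00_0010
M halts after 22 transitions.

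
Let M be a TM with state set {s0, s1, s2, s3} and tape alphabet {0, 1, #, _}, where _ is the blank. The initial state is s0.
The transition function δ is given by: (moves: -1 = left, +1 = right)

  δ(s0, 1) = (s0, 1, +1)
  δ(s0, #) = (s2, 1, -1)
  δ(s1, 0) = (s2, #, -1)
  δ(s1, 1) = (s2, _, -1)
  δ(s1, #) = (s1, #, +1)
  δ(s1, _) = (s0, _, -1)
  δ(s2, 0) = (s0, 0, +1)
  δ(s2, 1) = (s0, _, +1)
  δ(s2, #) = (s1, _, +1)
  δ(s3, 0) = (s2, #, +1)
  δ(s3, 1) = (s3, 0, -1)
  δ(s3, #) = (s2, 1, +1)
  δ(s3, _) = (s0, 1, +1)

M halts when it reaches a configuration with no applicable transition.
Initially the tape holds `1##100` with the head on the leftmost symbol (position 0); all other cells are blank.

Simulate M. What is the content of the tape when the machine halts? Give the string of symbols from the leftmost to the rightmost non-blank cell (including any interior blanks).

state=s0 head=0 tape=[1]##100   (s0,1)→(s0,1,+1)
state=s0 head=1 tape=1[#]#100   (s0,#)→(s2,1,-1)
state=s2 head=0 tape=[1]1#100   (s2,1)→(s0,_,+1)
state=s0 head=1 tape=_[1]#100   (s0,1)→(s0,1,+1)
state=s0 head=2 tape=_1[#]100   (s0,#)→(s2,1,-1)
state=s2 head=1 tape=_[1]1100   (s2,1)→(s0,_,+1)
state=s0 head=2 tape=__[1]100   (s0,1)→(s0,1,+1)
state=s0 head=3 tape=__1[1]00   (s0,1)→(s0,1,+1)
state=s0 head=4 tape=__11[0]0
The non-blank tape span at halt is 1100.

1100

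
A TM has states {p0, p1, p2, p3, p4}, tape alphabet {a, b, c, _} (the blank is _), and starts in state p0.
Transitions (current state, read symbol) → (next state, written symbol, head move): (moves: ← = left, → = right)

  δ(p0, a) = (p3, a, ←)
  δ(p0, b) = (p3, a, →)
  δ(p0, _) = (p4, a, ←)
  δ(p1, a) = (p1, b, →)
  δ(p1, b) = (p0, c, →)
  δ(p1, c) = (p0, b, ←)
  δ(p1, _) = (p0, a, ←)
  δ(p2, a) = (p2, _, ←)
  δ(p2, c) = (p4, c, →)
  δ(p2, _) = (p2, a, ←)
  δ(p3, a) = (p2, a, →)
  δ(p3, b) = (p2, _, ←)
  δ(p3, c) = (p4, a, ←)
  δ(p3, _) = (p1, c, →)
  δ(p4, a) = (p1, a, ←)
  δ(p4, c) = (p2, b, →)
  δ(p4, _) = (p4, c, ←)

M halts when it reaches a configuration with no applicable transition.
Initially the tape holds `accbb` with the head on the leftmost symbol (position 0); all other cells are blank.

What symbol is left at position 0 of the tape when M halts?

b

p0 | _[a]ccbb   read a → write a, move ←, go to p3
p3 | [_]accbb   read _ → write c, move →, go to p1
p1 | c[a]ccbb   read a → write b, move →, go to p1
p1 | cb[c]cbb   read c → write b, move ←, go to p0
p0 | c[b]bcbb   read b → write a, move →, go to p3
p3 | ca[b]cbb   read b → write _, move ←, go to p2
p2 | c[a]_cbb   read a → write _, move ←, go to p2
p2 | [c]__cbb   read c → write c, move →, go to p4
p4 | c[_]_cbb   read _ → write c, move ←, go to p4
p4 | [c]c_cbb   read c → write b, move →, go to p2
p2 | b[c]_cbb   read c → write c, move →, go to p4
p4 | bc[_]cbb   read _ → write c, move ←, go to p4
p4 | b[c]ccbb   read c → write b, move →, go to p2
p2 | bb[c]cbb   read c → write c, move →, go to p4
p4 | bbc[c]bb   read c → write b, move →, go to p2
p2 | bbcb[b]b
Cell 0 holds b when M halts.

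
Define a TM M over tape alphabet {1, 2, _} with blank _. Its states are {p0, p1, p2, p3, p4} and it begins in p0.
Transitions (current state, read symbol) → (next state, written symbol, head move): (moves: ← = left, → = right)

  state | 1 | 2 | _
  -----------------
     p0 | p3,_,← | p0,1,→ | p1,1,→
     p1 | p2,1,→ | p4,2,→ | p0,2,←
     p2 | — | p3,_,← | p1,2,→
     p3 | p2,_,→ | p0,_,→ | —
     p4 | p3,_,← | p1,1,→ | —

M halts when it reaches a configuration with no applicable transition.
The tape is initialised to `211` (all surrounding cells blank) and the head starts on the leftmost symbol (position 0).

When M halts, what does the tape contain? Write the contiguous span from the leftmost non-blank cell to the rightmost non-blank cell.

p0 | [2]11_____   read 2 → write 1, move →, go to p0
p0 | 1[1]1_____   read 1 → write _, move ←, go to p3
p3 | [1]_1_____   read 1 → write _, move →, go to p2
p2 | _[_]1_____   read _ → write 2, move →, go to p1
p1 | _2[1]_____   read 1 → write 1, move →, go to p2
p2 | _21[_]____   read _ → write 2, move →, go to p1
p1 | _212[_]___   read _ → write 2, move ←, go to p0
p0 | _21[2]2___   read 2 → write 1, move →, go to p0
p0 | _211[2]___   read 2 → write 1, move →, go to p0
p0 | _2111[_]__   read _ → write 1, move →, go to p1
p1 | _21111[_]_   read _ → write 2, move ←, go to p0
p0 | _2111[1]2_   read 1 → write _, move ←, go to p3
p3 | _211[1]_2_   read 1 → write _, move →, go to p2
p2 | _211_[_]2_   read _ → write 2, move →, go to p1
p1 | _211_2[2]_   read 2 → write 2, move →, go to p4
p4 | _211_22[_]
The non-blank tape span at halt is 211_22.

211_22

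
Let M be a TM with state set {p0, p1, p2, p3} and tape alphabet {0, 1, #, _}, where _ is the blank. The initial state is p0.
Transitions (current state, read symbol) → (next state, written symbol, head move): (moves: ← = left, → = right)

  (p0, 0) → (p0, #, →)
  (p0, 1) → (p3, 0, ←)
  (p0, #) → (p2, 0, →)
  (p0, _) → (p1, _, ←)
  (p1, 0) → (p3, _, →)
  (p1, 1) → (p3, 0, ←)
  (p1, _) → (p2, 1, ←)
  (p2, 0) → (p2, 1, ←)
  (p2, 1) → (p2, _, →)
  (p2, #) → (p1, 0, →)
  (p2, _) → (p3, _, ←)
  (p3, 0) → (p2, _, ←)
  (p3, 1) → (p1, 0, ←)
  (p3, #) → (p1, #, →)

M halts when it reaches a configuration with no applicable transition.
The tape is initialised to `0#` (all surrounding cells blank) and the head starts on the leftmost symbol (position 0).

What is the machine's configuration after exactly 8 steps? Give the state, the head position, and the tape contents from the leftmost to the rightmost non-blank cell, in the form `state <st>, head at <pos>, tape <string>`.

state p3, head at -2, tape 11

p0 | __[0]#_   read 0 → write #, move →, go to p0
p0 | __#[#]_   read # → write 0, move →, go to p2
p2 | __#0[_]   read _ → write _, move ←, go to p3
p3 | __#[0]_   read 0 → write _, move ←, go to p2
p2 | __[#]__   read # → write 0, move →, go to p1
p1 | __0[_]_   read _ → write 1, move ←, go to p2
p2 | __[0]1_   read 0 → write 1, move ←, go to p2
p2 | _[_]11_   read _ → write _, move ←, go to p3
p3 | [_]_11_
After 8 steps: state p3, head at -2, tape 11.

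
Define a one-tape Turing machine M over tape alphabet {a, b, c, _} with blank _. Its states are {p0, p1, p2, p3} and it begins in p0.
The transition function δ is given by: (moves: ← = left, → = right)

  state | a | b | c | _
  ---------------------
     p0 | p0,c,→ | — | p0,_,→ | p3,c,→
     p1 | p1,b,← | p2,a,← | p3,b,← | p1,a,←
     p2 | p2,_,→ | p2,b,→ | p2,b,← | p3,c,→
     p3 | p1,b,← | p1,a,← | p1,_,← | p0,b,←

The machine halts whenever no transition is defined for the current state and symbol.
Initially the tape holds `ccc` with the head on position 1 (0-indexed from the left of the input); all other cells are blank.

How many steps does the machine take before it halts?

5

p0 | c[c]c__   read c → write _, move →, go to p0
p0 | c_[c]__   read c → write _, move →, go to p0
p0 | c__[_]_   read _ → write c, move →, go to p3
p3 | c__c[_]   read _ → write b, move ←, go to p0
p0 | c__[c]b   read c → write _, move →, go to p0
p0 | c___[b]
M halts after 5 transitions.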